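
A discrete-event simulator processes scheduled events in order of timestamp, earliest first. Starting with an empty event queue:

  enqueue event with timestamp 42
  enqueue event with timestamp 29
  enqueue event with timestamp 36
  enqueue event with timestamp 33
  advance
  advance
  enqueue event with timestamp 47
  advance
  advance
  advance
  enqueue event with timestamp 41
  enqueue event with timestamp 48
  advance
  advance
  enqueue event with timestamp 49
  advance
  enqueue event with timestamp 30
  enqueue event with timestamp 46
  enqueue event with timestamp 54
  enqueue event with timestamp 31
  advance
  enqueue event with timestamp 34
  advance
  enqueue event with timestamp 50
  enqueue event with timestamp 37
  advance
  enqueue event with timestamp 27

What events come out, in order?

insert 42 → {42}
insert 29 → {29, 42}
insert 36 → {29, 36, 42}
insert 33 → {29, 33, 36, 42}
advance → 29; now {33, 36, 42}
advance → 33; now {36, 42}
insert 47 → {36, 42, 47}
advance → 36; now {42, 47}
advance → 42; now {47}
advance → 47; now {}
insert 41 → {41}
insert 48 → {41, 48}
advance → 41; now {48}
advance → 48; now {}
insert 49 → {49}
advance → 49; now {}
insert 30 → {30}
insert 46 → {30, 46}
insert 54 → {30, 46, 54}
insert 31 → {30, 31, 46, 54}
advance → 30; now {31, 46, 54}
insert 34 → {31, 34, 46, 54}
advance → 31; now {34, 46, 54}
insert 50 → {34, 46, 50, 54}
insert 37 → {34, 37, 46, 50, 54}
advance → 34; now {37, 46, 50, 54}
insert 27 → {27, 37, 46, 50, 54}

29, 33, 36, 42, 47, 41, 48, 49, 30, 31, 34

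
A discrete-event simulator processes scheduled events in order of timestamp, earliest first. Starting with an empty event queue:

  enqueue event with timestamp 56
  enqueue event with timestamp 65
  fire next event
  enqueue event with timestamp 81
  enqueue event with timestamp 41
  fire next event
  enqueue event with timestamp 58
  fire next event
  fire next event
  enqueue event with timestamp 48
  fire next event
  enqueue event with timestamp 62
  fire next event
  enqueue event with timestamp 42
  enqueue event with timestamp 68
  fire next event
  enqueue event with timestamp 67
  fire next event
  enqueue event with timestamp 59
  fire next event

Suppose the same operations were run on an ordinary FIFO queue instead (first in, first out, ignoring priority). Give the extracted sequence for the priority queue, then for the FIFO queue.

insert 56 → {56}
insert 65 → {56, 65}
fire next event → 56; now {65}
insert 81 → {65, 81}
insert 41 → {41, 65, 81}
fire next event → 41; now {65, 81}
insert 58 → {58, 65, 81}
fire next event → 58; now {65, 81}
fire next event → 65; now {81}
insert 48 → {48, 81}
fire next event → 48; now {81}
insert 62 → {62, 81}
fire next event → 62; now {81}
insert 42 → {42, 81}
insert 68 → {42, 68, 81}
fire next event → 42; now {68, 81}
insert 67 → {67, 68, 81}
fire next event → 67; now {68, 81}
insert 59 → {59, 68, 81}
fire next event → 59; now {68, 81}

priority queue: 56 → 41 → 58 → 65 → 48 → 62 → 42 → 67 → 59; FIFO queue: 56, 65, 81, 41, 58, 48, 62, 42, 68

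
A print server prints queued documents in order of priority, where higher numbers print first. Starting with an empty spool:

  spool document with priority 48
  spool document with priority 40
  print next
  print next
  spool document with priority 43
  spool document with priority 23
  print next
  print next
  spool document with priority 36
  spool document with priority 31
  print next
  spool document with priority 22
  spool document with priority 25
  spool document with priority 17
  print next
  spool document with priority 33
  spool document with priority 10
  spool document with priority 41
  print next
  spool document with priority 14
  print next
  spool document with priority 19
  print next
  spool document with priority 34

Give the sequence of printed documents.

[48, 40, 43, 23, 36, 31, 41, 33, 25]

insert 48 → {48}
insert 40 → {48, 40}
print next → 48; now {40}
print next → 40; now {}
insert 43 → {43}
insert 23 → {43, 23}
print next → 43; now {23}
print next → 23; now {}
insert 36 → {36}
insert 31 → {36, 31}
print next → 36; now {31}
insert 22 → {31, 22}
insert 25 → {31, 25, 22}
insert 17 → {31, 25, 22, 17}
print next → 31; now {25, 22, 17}
insert 33 → {33, 25, 22, 17}
insert 10 → {33, 25, 22, 17, 10}
insert 41 → {41, 33, 25, 22, 17, 10}
print next → 41; now {33, 25, 22, 17, 10}
insert 14 → {33, 25, 22, 17, 14, 10}
print next → 33; now {25, 22, 17, 14, 10}
insert 19 → {25, 22, 19, 17, 14, 10}
print next → 25; now {22, 19, 17, 14, 10}
insert 34 → {34, 22, 19, 17, 14, 10}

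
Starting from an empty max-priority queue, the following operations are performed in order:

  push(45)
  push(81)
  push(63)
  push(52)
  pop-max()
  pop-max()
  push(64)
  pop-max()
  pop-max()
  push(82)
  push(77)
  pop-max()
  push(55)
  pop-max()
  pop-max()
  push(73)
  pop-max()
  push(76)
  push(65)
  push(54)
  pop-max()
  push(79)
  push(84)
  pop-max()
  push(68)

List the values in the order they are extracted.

insert 45 → {45}
insert 81 → {81, 45}
insert 63 → {81, 63, 45}
insert 52 → {81, 63, 52, 45}
pop-max → 81; now {63, 52, 45}
pop-max → 63; now {52, 45}
insert 64 → {64, 52, 45}
pop-max → 64; now {52, 45}
pop-max → 52; now {45}
insert 82 → {82, 45}
insert 77 → {82, 77, 45}
pop-max → 82; now {77, 45}
insert 55 → {77, 55, 45}
pop-max → 77; now {55, 45}
pop-max → 55; now {45}
insert 73 → {73, 45}
pop-max → 73; now {45}
insert 76 → {76, 45}
insert 65 → {76, 65, 45}
insert 54 → {76, 65, 54, 45}
pop-max → 76; now {65, 54, 45}
insert 79 → {79, 65, 54, 45}
insert 84 → {84, 79, 65, 54, 45}
pop-max → 84; now {79, 65, 54, 45}
insert 68 → {79, 68, 65, 54, 45}

81 → 63 → 64 → 52 → 82 → 77 → 55 → 73 → 76 → 84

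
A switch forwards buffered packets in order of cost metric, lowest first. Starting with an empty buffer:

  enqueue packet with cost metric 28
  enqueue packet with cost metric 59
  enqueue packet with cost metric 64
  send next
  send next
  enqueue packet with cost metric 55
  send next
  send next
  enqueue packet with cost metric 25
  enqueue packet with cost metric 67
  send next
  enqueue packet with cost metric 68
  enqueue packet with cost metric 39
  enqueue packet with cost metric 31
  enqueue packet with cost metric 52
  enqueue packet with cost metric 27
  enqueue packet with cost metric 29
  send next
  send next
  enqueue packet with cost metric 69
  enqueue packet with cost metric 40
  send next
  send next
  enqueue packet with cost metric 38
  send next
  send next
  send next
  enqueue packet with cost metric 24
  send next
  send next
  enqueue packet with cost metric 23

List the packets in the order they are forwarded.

28, 59, 55, 64, 25, 27, 29, 31, 39, 38, 40, 52, 24, 67

insert 28 → {28}
insert 59 → {28, 59}
insert 64 → {28, 59, 64}
send next → 28; now {59, 64}
send next → 59; now {64}
insert 55 → {55, 64}
send next → 55; now {64}
send next → 64; now {}
insert 25 → {25}
insert 67 → {25, 67}
send next → 25; now {67}
insert 68 → {67, 68}
insert 39 → {39, 67, 68}
insert 31 → {31, 39, 67, 68}
insert 52 → {31, 39, 52, 67, 68}
insert 27 → {27, 31, 39, 52, 67, 68}
insert 29 → {27, 29, 31, 39, 52, 67, 68}
send next → 27; now {29, 31, 39, 52, 67, 68}
send next → 29; now {31, 39, 52, 67, 68}
insert 69 → {31, 39, 52, 67, 68, 69}
insert 40 → {31, 39, 40, 52, 67, 68, 69}
send next → 31; now {39, 40, 52, 67, 68, 69}
send next → 39; now {40, 52, 67, 68, 69}
insert 38 → {38, 40, 52, 67, 68, 69}
send next → 38; now {40, 52, 67, 68, 69}
send next → 40; now {52, 67, 68, 69}
send next → 52; now {67, 68, 69}
insert 24 → {24, 67, 68, 69}
send next → 24; now {67, 68, 69}
send next → 67; now {68, 69}
insert 23 → {23, 68, 69}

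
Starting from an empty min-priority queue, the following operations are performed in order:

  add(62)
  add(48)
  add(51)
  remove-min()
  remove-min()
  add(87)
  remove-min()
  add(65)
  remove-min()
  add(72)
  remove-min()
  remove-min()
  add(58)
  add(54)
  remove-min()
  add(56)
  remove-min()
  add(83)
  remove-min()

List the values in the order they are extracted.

48 → 51 → 62 → 65 → 72 → 87 → 54 → 56 → 58

insert 62 → {62}
insert 48 → {48, 62}
insert 51 → {48, 51, 62}
remove-min → 48; now {51, 62}
remove-min → 51; now {62}
insert 87 → {62, 87}
remove-min → 62; now {87}
insert 65 → {65, 87}
remove-min → 65; now {87}
insert 72 → {72, 87}
remove-min → 72; now {87}
remove-min → 87; now {}
insert 58 → {58}
insert 54 → {54, 58}
remove-min → 54; now {58}
insert 56 → {56, 58}
remove-min → 56; now {58}
insert 83 → {58, 83}
remove-min → 58; now {83}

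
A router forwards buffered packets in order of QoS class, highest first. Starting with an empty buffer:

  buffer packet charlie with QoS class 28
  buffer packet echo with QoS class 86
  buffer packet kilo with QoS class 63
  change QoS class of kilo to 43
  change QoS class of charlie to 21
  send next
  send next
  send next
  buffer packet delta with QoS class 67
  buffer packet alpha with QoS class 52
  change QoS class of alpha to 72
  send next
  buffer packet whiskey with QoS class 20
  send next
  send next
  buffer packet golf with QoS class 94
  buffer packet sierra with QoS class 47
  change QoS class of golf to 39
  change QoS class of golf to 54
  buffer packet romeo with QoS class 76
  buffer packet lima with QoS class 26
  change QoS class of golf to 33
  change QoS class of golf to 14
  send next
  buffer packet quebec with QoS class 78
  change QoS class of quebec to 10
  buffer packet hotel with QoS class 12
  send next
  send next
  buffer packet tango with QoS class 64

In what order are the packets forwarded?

add charlie (QoS class 28) → {charlie:28}
add echo (QoS class 86) → {echo:86, charlie:28}
add kilo (QoS class 63) → {echo:86, kilo:63, charlie:28}
update kilo to QoS class 43 → {echo:86, kilo:43, charlie:28}
update charlie to QoS class 21 → {echo:86, kilo:43, charlie:21}
send next → echo; now {kilo:43, charlie:21}
send next → kilo; now {charlie:21}
send next → charlie; now {}
add delta (QoS class 67) → {delta:67}
add alpha (QoS class 52) → {delta:67, alpha:52}
update alpha to QoS class 72 → {alpha:72, delta:67}
send next → alpha; now {delta:67}
add whiskey (QoS class 20) → {delta:67, whiskey:20}
send next → delta; now {whiskey:20}
send next → whiskey; now {}
add golf (QoS class 94) → {golf:94}
add sierra (QoS class 47) → {golf:94, sierra:47}
update golf to QoS class 39 → {sierra:47, golf:39}
update golf to QoS class 54 → {golf:54, sierra:47}
add romeo (QoS class 76) → {romeo:76, golf:54, sierra:47}
add lima (QoS class 26) → {romeo:76, golf:54, sierra:47, lima:26}
update golf to QoS class 33 → {romeo:76, sierra:47, golf:33, lima:26}
update golf to QoS class 14 → {romeo:76, sierra:47, lima:26, golf:14}
send next → romeo; now {sierra:47, lima:26, golf:14}
add quebec (QoS class 78) → {quebec:78, sierra:47, lima:26, golf:14}
update quebec to QoS class 10 → {sierra:47, lima:26, golf:14, quebec:10}
add hotel (QoS class 12) → {sierra:47, lima:26, golf:14, hotel:12, quebec:10}
send next → sierra; now {lima:26, golf:14, hotel:12, quebec:10}
send next → lima; now {golf:14, hotel:12, quebec:10}
add tango (QoS class 64) → {tango:64, golf:14, hotel:12, quebec:10}

[echo, kilo, charlie, alpha, delta, whiskey, romeo, sierra, lima]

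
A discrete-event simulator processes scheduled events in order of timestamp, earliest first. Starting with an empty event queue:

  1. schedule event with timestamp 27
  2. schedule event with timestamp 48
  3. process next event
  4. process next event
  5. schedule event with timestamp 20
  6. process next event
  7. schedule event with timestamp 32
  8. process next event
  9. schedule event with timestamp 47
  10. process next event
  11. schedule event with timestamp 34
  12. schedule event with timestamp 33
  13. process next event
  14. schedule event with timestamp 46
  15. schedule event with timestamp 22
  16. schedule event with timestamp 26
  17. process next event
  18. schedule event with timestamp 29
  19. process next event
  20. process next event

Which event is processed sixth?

insert 27 → {27}
insert 48 → {27, 48}
process next event → 27; now {48}
process next event → 48; now {}
insert 20 → {20}
process next event → 20; now {}
insert 32 → {32}
process next event → 32; now {}
insert 47 → {47}
process next event → 47; now {}
insert 34 → {34}
insert 33 → {33, 34}
process next event → 33; now {34}
insert 46 → {34, 46}
insert 22 → {22, 34, 46}
insert 26 → {22, 26, 34, 46}
process next event → 22; now {26, 34, 46}
insert 29 → {26, 29, 34, 46}
process next event → 26; now {29, 34, 46}
process next event → 29; now {34, 46}

33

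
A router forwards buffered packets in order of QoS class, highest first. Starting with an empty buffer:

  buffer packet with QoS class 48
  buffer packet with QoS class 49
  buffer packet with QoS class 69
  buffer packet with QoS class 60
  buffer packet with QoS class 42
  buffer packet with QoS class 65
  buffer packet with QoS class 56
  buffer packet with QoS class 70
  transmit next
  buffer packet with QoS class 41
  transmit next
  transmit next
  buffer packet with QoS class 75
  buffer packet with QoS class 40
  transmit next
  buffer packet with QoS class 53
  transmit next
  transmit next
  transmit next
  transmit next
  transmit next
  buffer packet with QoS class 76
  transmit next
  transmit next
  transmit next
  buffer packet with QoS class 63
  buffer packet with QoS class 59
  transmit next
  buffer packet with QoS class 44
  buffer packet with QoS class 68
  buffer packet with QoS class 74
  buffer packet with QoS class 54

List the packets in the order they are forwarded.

insert 48 → {48}
insert 49 → {49, 48}
insert 69 → {69, 49, 48}
insert 60 → {69, 60, 49, 48}
insert 42 → {69, 60, 49, 48, 42}
insert 65 → {69, 65, 60, 49, 48, 42}
insert 56 → {69, 65, 60, 56, 49, 48, 42}
insert 70 → {70, 69, 65, 60, 56, 49, 48, 42}
transmit next → 70; now {69, 65, 60, 56, 49, 48, 42}
insert 41 → {69, 65, 60, 56, 49, 48, 42, 41}
transmit next → 69; now {65, 60, 56, 49, 48, 42, 41}
transmit next → 65; now {60, 56, 49, 48, 42, 41}
insert 75 → {75, 60, 56, 49, 48, 42, 41}
insert 40 → {75, 60, 56, 49, 48, 42, 41, 40}
transmit next → 75; now {60, 56, 49, 48, 42, 41, 40}
insert 53 → {60, 56, 53, 49, 48, 42, 41, 40}
transmit next → 60; now {56, 53, 49, 48, 42, 41, 40}
transmit next → 56; now {53, 49, 48, 42, 41, 40}
transmit next → 53; now {49, 48, 42, 41, 40}
transmit next → 49; now {48, 42, 41, 40}
transmit next → 48; now {42, 41, 40}
insert 76 → {76, 42, 41, 40}
transmit next → 76; now {42, 41, 40}
transmit next → 42; now {41, 40}
transmit next → 41; now {40}
insert 63 → {63, 40}
insert 59 → {63, 59, 40}
transmit next → 63; now {59, 40}
insert 44 → {59, 44, 40}
insert 68 → {68, 59, 44, 40}
insert 74 → {74, 68, 59, 44, 40}
insert 54 → {74, 68, 59, 54, 44, 40}

70 → 69 → 65 → 75 → 60 → 56 → 53 → 49 → 48 → 76 → 42 → 41 → 63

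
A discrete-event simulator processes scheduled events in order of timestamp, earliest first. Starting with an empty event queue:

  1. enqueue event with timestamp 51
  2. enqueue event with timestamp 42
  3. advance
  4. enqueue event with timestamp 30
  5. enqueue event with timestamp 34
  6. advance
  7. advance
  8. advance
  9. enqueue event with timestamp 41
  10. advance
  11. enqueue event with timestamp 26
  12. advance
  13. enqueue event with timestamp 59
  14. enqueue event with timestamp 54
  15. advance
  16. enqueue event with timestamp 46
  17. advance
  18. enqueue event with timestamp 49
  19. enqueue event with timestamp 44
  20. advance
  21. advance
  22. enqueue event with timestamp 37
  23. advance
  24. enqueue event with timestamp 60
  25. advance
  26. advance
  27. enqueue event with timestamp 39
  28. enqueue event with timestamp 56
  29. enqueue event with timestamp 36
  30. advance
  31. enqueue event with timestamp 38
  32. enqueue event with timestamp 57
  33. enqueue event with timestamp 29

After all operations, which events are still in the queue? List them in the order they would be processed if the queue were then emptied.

insert 51 → {51}
insert 42 → {42, 51}
advance → 42; now {51}
insert 30 → {30, 51}
insert 34 → {30, 34, 51}
advance → 30; now {34, 51}
advance → 34; now {51}
advance → 51; now {}
insert 41 → {41}
advance → 41; now {}
insert 26 → {26}
advance → 26; now {}
insert 59 → {59}
insert 54 → {54, 59}
advance → 54; now {59}
insert 46 → {46, 59}
advance → 46; now {59}
insert 49 → {49, 59}
insert 44 → {44, 49, 59}
advance → 44; now {49, 59}
advance → 49; now {59}
insert 37 → {37, 59}
advance → 37; now {59}
insert 60 → {59, 60}
advance → 59; now {60}
advance → 60; now {}
insert 39 → {39}
insert 56 → {39, 56}
insert 36 → {36, 39, 56}
advance → 36; now {39, 56}
insert 38 → {38, 39, 56}
insert 57 → {38, 39, 56, 57}
insert 29 → {29, 38, 39, 56, 57}

[29, 38, 39, 56, 57]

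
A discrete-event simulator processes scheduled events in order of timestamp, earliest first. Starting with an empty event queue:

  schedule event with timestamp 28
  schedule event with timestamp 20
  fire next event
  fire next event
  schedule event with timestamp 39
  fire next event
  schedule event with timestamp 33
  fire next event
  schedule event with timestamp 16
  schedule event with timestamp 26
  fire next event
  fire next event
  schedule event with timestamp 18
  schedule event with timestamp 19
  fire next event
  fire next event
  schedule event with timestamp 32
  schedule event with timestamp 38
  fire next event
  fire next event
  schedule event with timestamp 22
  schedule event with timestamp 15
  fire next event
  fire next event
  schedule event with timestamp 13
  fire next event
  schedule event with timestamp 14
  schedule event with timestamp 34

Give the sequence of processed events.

insert 28 → {28}
insert 20 → {20, 28}
fire next event → 20; now {28}
fire next event → 28; now {}
insert 39 → {39}
fire next event → 39; now {}
insert 33 → {33}
fire next event → 33; now {}
insert 16 → {16}
insert 26 → {16, 26}
fire next event → 16; now {26}
fire next event → 26; now {}
insert 18 → {18}
insert 19 → {18, 19}
fire next event → 18; now {19}
fire next event → 19; now {}
insert 32 → {32}
insert 38 → {32, 38}
fire next event → 32; now {38}
fire next event → 38; now {}
insert 22 → {22}
insert 15 → {15, 22}
fire next event → 15; now {22}
fire next event → 22; now {}
insert 13 → {13}
fire next event → 13; now {}
insert 14 → {14}
insert 34 → {14, 34}

20 → 28 → 39 → 33 → 16 → 26 → 18 → 19 → 32 → 38 → 15 → 22 → 13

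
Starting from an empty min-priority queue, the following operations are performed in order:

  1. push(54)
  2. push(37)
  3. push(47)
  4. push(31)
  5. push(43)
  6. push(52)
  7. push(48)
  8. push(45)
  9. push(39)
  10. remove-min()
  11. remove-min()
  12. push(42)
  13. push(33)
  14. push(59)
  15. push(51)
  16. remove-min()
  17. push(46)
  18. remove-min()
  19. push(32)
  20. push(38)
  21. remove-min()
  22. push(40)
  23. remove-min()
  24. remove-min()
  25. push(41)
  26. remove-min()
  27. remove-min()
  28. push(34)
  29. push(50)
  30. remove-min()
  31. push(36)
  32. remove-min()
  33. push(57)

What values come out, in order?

insert 54 → {54}
insert 37 → {37, 54}
insert 47 → {37, 47, 54}
insert 31 → {31, 37, 47, 54}
insert 43 → {31, 37, 43, 47, 54}
insert 52 → {31, 37, 43, 47, 52, 54}
insert 48 → {31, 37, 43, 47, 48, 52, 54}
insert 45 → {31, 37, 43, 45, 47, 48, 52, 54}
insert 39 → {31, 37, 39, 43, 45, 47, 48, 52, 54}
remove-min → 31; now {37, 39, 43, 45, 47, 48, 52, 54}
remove-min → 37; now {39, 43, 45, 47, 48, 52, 54}
insert 42 → {39, 42, 43, 45, 47, 48, 52, 54}
insert 33 → {33, 39, 42, 43, 45, 47, 48, 52, 54}
insert 59 → {33, 39, 42, 43, 45, 47, 48, 52, 54, 59}
insert 51 → {33, 39, 42, 43, 45, 47, 48, 51, 52, 54, 59}
remove-min → 33; now {39, 42, 43, 45, 47, 48, 51, 52, 54, 59}
insert 46 → {39, 42, 43, 45, 46, 47, 48, 51, 52, 54, 59}
remove-min → 39; now {42, 43, 45, 46, 47, 48, 51, 52, 54, 59}
insert 32 → {32, 42, 43, 45, 46, 47, 48, 51, 52, 54, 59}
insert 38 → {32, 38, 42, 43, 45, 46, 47, 48, 51, 52, 54, 59}
remove-min → 32; now {38, 42, 43, 45, 46, 47, 48, 51, 52, 54, 59}
insert 40 → {38, 40, 42, 43, 45, 46, 47, 48, 51, 52, 54, 59}
remove-min → 38; now {40, 42, 43, 45, 46, 47, 48, 51, 52, 54, 59}
remove-min → 40; now {42, 43, 45, 46, 47, 48, 51, 52, 54, 59}
insert 41 → {41, 42, 43, 45, 46, 47, 48, 51, 52, 54, 59}
remove-min → 41; now {42, 43, 45, 46, 47, 48, 51, 52, 54, 59}
remove-min → 42; now {43, 45, 46, 47, 48, 51, 52, 54, 59}
insert 34 → {34, 43, 45, 46, 47, 48, 51, 52, 54, 59}
insert 50 → {34, 43, 45, 46, 47, 48, 50, 51, 52, 54, 59}
remove-min → 34; now {43, 45, 46, 47, 48, 50, 51, 52, 54, 59}
insert 36 → {36, 43, 45, 46, 47, 48, 50, 51, 52, 54, 59}
remove-min → 36; now {43, 45, 46, 47, 48, 50, 51, 52, 54, 59}
insert 57 → {43, 45, 46, 47, 48, 50, 51, 52, 54, 57, 59}

31 → 37 → 33 → 39 → 32 → 38 → 40 → 41 → 42 → 34 → 36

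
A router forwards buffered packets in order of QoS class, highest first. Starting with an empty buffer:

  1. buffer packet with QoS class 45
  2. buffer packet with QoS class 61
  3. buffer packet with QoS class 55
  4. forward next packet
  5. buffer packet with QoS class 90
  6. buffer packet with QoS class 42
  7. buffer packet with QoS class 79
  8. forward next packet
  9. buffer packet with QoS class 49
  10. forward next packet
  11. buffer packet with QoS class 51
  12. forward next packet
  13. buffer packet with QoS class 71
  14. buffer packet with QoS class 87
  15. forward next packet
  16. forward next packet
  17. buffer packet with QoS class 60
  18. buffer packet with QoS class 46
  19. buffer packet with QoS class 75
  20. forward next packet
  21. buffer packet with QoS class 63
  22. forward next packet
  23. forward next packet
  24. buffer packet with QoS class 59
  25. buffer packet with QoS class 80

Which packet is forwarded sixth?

71

insert 45 → {45}
insert 61 → {61, 45}
insert 55 → {61, 55, 45}
forward next packet → 61; now {55, 45}
insert 90 → {90, 55, 45}
insert 42 → {90, 55, 45, 42}
insert 79 → {90, 79, 55, 45, 42}
forward next packet → 90; now {79, 55, 45, 42}
insert 49 → {79, 55, 49, 45, 42}
forward next packet → 79; now {55, 49, 45, 42}
insert 51 → {55, 51, 49, 45, 42}
forward next packet → 55; now {51, 49, 45, 42}
insert 71 → {71, 51, 49, 45, 42}
insert 87 → {87, 71, 51, 49, 45, 42}
forward next packet → 87; now {71, 51, 49, 45, 42}
forward next packet → 71; now {51, 49, 45, 42}
insert 60 → {60, 51, 49, 45, 42}
insert 46 → {60, 51, 49, 46, 45, 42}
insert 75 → {75, 60, 51, 49, 46, 45, 42}
forward next packet → 75; now {60, 51, 49, 46, 45, 42}
insert 63 → {63, 60, 51, 49, 46, 45, 42}
forward next packet → 63; now {60, 51, 49, 46, 45, 42}
forward next packet → 60; now {51, 49, 46, 45, 42}
insert 59 → {59, 51, 49, 46, 45, 42}
insert 80 → {80, 59, 51, 49, 46, 45, 42}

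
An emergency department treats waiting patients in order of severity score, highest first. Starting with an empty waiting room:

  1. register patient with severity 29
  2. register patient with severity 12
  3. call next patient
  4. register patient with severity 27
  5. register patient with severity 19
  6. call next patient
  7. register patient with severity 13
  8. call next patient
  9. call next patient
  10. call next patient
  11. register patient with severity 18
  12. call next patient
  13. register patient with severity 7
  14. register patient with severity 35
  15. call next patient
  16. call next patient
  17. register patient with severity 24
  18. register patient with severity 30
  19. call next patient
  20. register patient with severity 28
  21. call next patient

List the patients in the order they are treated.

insert 29 → {29}
insert 12 → {29, 12}
call next patient → 29; now {12}
insert 27 → {27, 12}
insert 19 → {27, 19, 12}
call next patient → 27; now {19, 12}
insert 13 → {19, 13, 12}
call next patient → 19; now {13, 12}
call next patient → 13; now {12}
call next patient → 12; now {}
insert 18 → {18}
call next patient → 18; now {}
insert 7 → {7}
insert 35 → {35, 7}
call next patient → 35; now {7}
call next patient → 7; now {}
insert 24 → {24}
insert 30 → {30, 24}
call next patient → 30; now {24}
insert 28 → {28, 24}
call next patient → 28; now {24}

29 → 27 → 19 → 13 → 12 → 18 → 35 → 7 → 30 → 28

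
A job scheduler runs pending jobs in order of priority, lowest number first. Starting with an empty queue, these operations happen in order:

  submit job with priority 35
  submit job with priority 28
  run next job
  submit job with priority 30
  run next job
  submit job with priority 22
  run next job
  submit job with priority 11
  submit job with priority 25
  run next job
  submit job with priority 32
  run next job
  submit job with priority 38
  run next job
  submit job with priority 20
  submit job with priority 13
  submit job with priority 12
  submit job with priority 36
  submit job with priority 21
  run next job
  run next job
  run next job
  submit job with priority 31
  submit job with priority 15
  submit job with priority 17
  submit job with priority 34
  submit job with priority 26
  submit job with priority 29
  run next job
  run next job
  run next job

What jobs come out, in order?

28 → 30 → 22 → 11 → 25 → 32 → 12 → 13 → 20 → 15 → 17 → 21

insert 35 → {35}
insert 28 → {28, 35}
run next job → 28; now {35}
insert 30 → {30, 35}
run next job → 30; now {35}
insert 22 → {22, 35}
run next job → 22; now {35}
insert 11 → {11, 35}
insert 25 → {11, 25, 35}
run next job → 11; now {25, 35}
insert 32 → {25, 32, 35}
run next job → 25; now {32, 35}
insert 38 → {32, 35, 38}
run next job → 32; now {35, 38}
insert 20 → {20, 35, 38}
insert 13 → {13, 20, 35, 38}
insert 12 → {12, 13, 20, 35, 38}
insert 36 → {12, 13, 20, 35, 36, 38}
insert 21 → {12, 13, 20, 21, 35, 36, 38}
run next job → 12; now {13, 20, 21, 35, 36, 38}
run next job → 13; now {20, 21, 35, 36, 38}
run next job → 20; now {21, 35, 36, 38}
insert 31 → {21, 31, 35, 36, 38}
insert 15 → {15, 21, 31, 35, 36, 38}
insert 17 → {15, 17, 21, 31, 35, 36, 38}
insert 34 → {15, 17, 21, 31, 34, 35, 36, 38}
insert 26 → {15, 17, 21, 26, 31, 34, 35, 36, 38}
insert 29 → {15, 17, 21, 26, 29, 31, 34, 35, 36, 38}
run next job → 15; now {17, 21, 26, 29, 31, 34, 35, 36, 38}
run next job → 17; now {21, 26, 29, 31, 34, 35, 36, 38}
run next job → 21; now {26, 29, 31, 34, 35, 36, 38}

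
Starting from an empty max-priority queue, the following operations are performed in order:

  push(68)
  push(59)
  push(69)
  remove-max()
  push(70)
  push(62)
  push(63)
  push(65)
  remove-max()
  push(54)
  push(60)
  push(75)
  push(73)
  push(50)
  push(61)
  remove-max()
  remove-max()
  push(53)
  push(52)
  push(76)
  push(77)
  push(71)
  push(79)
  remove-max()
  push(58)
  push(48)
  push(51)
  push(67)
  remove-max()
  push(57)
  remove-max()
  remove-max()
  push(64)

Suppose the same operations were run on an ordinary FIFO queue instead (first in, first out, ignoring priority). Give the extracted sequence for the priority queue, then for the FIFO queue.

priority queue: 69 → 70 → 75 → 73 → 79 → 77 → 76 → 71; FIFO queue: 68 → 59 → 69 → 70 → 62 → 63 → 65 → 54

insert 68 → {68}
insert 59 → {68, 59}
insert 69 → {69, 68, 59}
remove-max → 69; now {68, 59}
insert 70 → {70, 68, 59}
insert 62 → {70, 68, 62, 59}
insert 63 → {70, 68, 63, 62, 59}
insert 65 → {70, 68, 65, 63, 62, 59}
remove-max → 70; now {68, 65, 63, 62, 59}
insert 54 → {68, 65, 63, 62, 59, 54}
insert 60 → {68, 65, 63, 62, 60, 59, 54}
insert 75 → {75, 68, 65, 63, 62, 60, 59, 54}
insert 73 → {75, 73, 68, 65, 63, 62, 60, 59, 54}
insert 50 → {75, 73, 68, 65, 63, 62, 60, 59, 54, 50}
insert 61 → {75, 73, 68, 65, 63, 62, 61, 60, 59, 54, 50}
remove-max → 75; now {73, 68, 65, 63, 62, 61, 60, 59, 54, 50}
remove-max → 73; now {68, 65, 63, 62, 61, 60, 59, 54, 50}
insert 53 → {68, 65, 63, 62, 61, 60, 59, 54, 53, 50}
insert 52 → {68, 65, 63, 62, 61, 60, 59, 54, 53, 52, 50}
insert 76 → {76, 68, 65, 63, 62, 61, 60, 59, 54, 53, 52, 50}
insert 77 → {77, 76, 68, 65, 63, 62, 61, 60, 59, 54, 53, 52, 50}
insert 71 → {77, 76, 71, 68, 65, 63, 62, 61, 60, 59, 54, 53, 52, 50}
insert 79 → {79, 77, 76, 71, 68, 65, 63, 62, 61, 60, 59, 54, 53, 52, 50}
remove-max → 79; now {77, 76, 71, 68, 65, 63, 62, 61, 60, 59, 54, 53, 52, 50}
insert 58 → {77, 76, 71, 68, 65, 63, 62, 61, 60, 59, 58, 54, 53, 52, 50}
insert 48 → {77, 76, 71, 68, 65, 63, 62, 61, 60, 59, 58, 54, 53, 52, 50, 48}
insert 51 → {77, 76, 71, 68, 65, 63, 62, 61, 60, 59, 58, 54, 53, 52, 51, 50, 48}
insert 67 → {77, 76, 71, 68, 67, 65, 63, 62, 61, 60, 59, 58, 54, 53, 52, 51, 50, 48}
remove-max → 77; now {76, 71, 68, 67, 65, 63, 62, 61, 60, 59, 58, 54, 53, 52, 51, 50, 48}
insert 57 → {76, 71, 68, 67, 65, 63, 62, 61, 60, 59, 58, 57, 54, 53, 52, 51, 50, 48}
remove-max → 76; now {71, 68, 67, 65, 63, 62, 61, 60, 59, 58, 57, 54, 53, 52, 51, 50, 48}
remove-max → 71; now {68, 67, 65, 63, 62, 61, 60, 59, 58, 57, 54, 53, 52, 51, 50, 48}
insert 64 → {68, 67, 65, 64, 63, 62, 61, 60, 59, 58, 57, 54, 53, 52, 51, 50, 48}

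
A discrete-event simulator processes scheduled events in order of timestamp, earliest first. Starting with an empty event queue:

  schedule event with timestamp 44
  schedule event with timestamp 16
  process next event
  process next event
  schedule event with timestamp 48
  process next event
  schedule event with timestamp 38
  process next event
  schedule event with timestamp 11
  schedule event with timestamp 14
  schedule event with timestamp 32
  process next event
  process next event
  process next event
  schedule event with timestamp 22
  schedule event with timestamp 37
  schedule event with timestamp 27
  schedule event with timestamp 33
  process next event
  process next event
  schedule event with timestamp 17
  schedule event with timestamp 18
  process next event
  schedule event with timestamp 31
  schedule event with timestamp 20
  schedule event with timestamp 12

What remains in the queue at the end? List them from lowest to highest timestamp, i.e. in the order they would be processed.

insert 44 → {44}
insert 16 → {16, 44}
process next event → 16; now {44}
process next event → 44; now {}
insert 48 → {48}
process next event → 48; now {}
insert 38 → {38}
process next event → 38; now {}
insert 11 → {11}
insert 14 → {11, 14}
insert 32 → {11, 14, 32}
process next event → 11; now {14, 32}
process next event → 14; now {32}
process next event → 32; now {}
insert 22 → {22}
insert 37 → {22, 37}
insert 27 → {22, 27, 37}
insert 33 → {22, 27, 33, 37}
process next event → 22; now {27, 33, 37}
process next event → 27; now {33, 37}
insert 17 → {17, 33, 37}
insert 18 → {17, 18, 33, 37}
process next event → 17; now {18, 33, 37}
insert 31 → {18, 31, 33, 37}
insert 20 → {18, 20, 31, 33, 37}
insert 12 → {12, 18, 20, 31, 33, 37}

12, 18, 20, 31, 33, 37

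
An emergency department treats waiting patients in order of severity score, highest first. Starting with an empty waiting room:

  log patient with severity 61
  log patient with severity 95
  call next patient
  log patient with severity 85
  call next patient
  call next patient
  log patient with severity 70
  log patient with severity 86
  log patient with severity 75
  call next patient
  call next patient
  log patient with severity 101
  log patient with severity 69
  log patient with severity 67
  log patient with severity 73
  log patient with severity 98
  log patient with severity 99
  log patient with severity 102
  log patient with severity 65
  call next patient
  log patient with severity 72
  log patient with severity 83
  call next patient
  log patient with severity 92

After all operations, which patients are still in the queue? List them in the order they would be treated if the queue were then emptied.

insert 61 → {61}
insert 95 → {95, 61}
call next patient → 95; now {61}
insert 85 → {85, 61}
call next patient → 85; now {61}
call next patient → 61; now {}
insert 70 → {70}
insert 86 → {86, 70}
insert 75 → {86, 75, 70}
call next patient → 86; now {75, 70}
call next patient → 75; now {70}
insert 101 → {101, 70}
insert 69 → {101, 70, 69}
insert 67 → {101, 70, 69, 67}
insert 73 → {101, 73, 70, 69, 67}
insert 98 → {101, 98, 73, 70, 69, 67}
insert 99 → {101, 99, 98, 73, 70, 69, 67}
insert 102 → {102, 101, 99, 98, 73, 70, 69, 67}
insert 65 → {102, 101, 99, 98, 73, 70, 69, 67, 65}
call next patient → 102; now {101, 99, 98, 73, 70, 69, 67, 65}
insert 72 → {101, 99, 98, 73, 72, 70, 69, 67, 65}
insert 83 → {101, 99, 98, 83, 73, 72, 70, 69, 67, 65}
call next patient → 101; now {99, 98, 83, 73, 72, 70, 69, 67, 65}
insert 92 → {99, 98, 92, 83, 73, 72, 70, 69, 67, 65}

99, 98, 92, 83, 73, 72, 70, 69, 67, 65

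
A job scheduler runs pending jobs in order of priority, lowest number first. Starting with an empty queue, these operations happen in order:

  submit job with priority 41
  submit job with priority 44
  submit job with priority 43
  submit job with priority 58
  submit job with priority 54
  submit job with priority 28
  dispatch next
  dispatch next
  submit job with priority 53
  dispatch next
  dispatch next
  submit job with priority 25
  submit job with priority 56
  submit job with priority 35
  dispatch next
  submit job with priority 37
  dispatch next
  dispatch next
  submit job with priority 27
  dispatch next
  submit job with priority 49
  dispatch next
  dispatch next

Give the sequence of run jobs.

insert 41 → {41}
insert 44 → {41, 44}
insert 43 → {41, 43, 44}
insert 58 → {41, 43, 44, 58}
insert 54 → {41, 43, 44, 54, 58}
insert 28 → {28, 41, 43, 44, 54, 58}
dispatch next → 28; now {41, 43, 44, 54, 58}
dispatch next → 41; now {43, 44, 54, 58}
insert 53 → {43, 44, 53, 54, 58}
dispatch next → 43; now {44, 53, 54, 58}
dispatch next → 44; now {53, 54, 58}
insert 25 → {25, 53, 54, 58}
insert 56 → {25, 53, 54, 56, 58}
insert 35 → {25, 35, 53, 54, 56, 58}
dispatch next → 25; now {35, 53, 54, 56, 58}
insert 37 → {35, 37, 53, 54, 56, 58}
dispatch next → 35; now {37, 53, 54, 56, 58}
dispatch next → 37; now {53, 54, 56, 58}
insert 27 → {27, 53, 54, 56, 58}
dispatch next → 27; now {53, 54, 56, 58}
insert 49 → {49, 53, 54, 56, 58}
dispatch next → 49; now {53, 54, 56, 58}
dispatch next → 53; now {54, 56, 58}

28 → 41 → 43 → 44 → 25 → 35 → 37 → 27 → 49 → 53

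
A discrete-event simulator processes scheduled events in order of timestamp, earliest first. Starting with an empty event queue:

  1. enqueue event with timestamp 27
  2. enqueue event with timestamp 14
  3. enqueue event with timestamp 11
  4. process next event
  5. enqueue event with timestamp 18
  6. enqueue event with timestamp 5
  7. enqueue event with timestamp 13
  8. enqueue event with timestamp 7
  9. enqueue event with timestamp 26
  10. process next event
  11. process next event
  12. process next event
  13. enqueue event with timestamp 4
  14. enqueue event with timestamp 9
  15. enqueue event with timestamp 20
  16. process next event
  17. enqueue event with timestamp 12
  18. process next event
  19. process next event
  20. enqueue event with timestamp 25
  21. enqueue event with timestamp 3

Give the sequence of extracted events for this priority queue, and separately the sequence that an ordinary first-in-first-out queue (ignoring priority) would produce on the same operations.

priority queue: 11, 5, 7, 13, 4, 9, 12; FIFO queue: 27 → 14 → 11 → 18 → 5 → 13 → 7

insert 27 → {27}
insert 14 → {14, 27}
insert 11 → {11, 14, 27}
process next event → 11; now {14, 27}
insert 18 → {14, 18, 27}
insert 5 → {5, 14, 18, 27}
insert 13 → {5, 13, 14, 18, 27}
insert 7 → {5, 7, 13, 14, 18, 27}
insert 26 → {5, 7, 13, 14, 18, 26, 27}
process next event → 5; now {7, 13, 14, 18, 26, 27}
process next event → 7; now {13, 14, 18, 26, 27}
process next event → 13; now {14, 18, 26, 27}
insert 4 → {4, 14, 18, 26, 27}
insert 9 → {4, 9, 14, 18, 26, 27}
insert 20 → {4, 9, 14, 18, 20, 26, 27}
process next event → 4; now {9, 14, 18, 20, 26, 27}
insert 12 → {9, 12, 14, 18, 20, 26, 27}
process next event → 9; now {12, 14, 18, 20, 26, 27}
process next event → 12; now {14, 18, 20, 26, 27}
insert 25 → {14, 18, 20, 25, 26, 27}
insert 3 → {3, 14, 18, 20, 25, 26, 27}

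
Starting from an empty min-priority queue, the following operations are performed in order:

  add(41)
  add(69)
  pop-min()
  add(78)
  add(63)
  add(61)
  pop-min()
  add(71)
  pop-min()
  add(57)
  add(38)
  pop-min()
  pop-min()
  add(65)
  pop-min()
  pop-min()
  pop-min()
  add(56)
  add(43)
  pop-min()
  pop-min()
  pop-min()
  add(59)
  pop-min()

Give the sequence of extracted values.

41, 61, 63, 38, 57, 65, 69, 71, 43, 56, 78, 59

insert 41 → {41}
insert 69 → {41, 69}
pop-min → 41; now {69}
insert 78 → {69, 78}
insert 63 → {63, 69, 78}
insert 61 → {61, 63, 69, 78}
pop-min → 61; now {63, 69, 78}
insert 71 → {63, 69, 71, 78}
pop-min → 63; now {69, 71, 78}
insert 57 → {57, 69, 71, 78}
insert 38 → {38, 57, 69, 71, 78}
pop-min → 38; now {57, 69, 71, 78}
pop-min → 57; now {69, 71, 78}
insert 65 → {65, 69, 71, 78}
pop-min → 65; now {69, 71, 78}
pop-min → 69; now {71, 78}
pop-min → 71; now {78}
insert 56 → {56, 78}
insert 43 → {43, 56, 78}
pop-min → 43; now {56, 78}
pop-min → 56; now {78}
pop-min → 78; now {}
insert 59 → {59}
pop-min → 59; now {}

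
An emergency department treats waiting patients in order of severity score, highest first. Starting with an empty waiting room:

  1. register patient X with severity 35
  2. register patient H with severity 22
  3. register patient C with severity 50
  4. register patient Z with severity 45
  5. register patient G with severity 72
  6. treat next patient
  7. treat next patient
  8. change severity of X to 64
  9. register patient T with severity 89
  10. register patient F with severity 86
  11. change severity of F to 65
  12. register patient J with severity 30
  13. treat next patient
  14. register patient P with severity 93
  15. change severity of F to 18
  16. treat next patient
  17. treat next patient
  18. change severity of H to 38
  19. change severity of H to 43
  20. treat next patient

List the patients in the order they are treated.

G, C, T, P, X, Z

add X (severity 35) → {X:35}
add H (severity 22) → {X:35, H:22}
add C (severity 50) → {C:50, X:35, H:22}
add Z (severity 45) → {C:50, Z:45, X:35, H:22}
add G (severity 72) → {G:72, C:50, Z:45, X:35, H:22}
treat next patient → G; now {C:50, Z:45, X:35, H:22}
treat next patient → C; now {Z:45, X:35, H:22}
update X to severity 64 → {X:64, Z:45, H:22}
add T (severity 89) → {T:89, X:64, Z:45, H:22}
add F (severity 86) → {T:89, F:86, X:64, Z:45, H:22}
update F to severity 65 → {T:89, F:65, X:64, Z:45, H:22}
add J (severity 30) → {T:89, F:65, X:64, Z:45, J:30, H:22}
treat next patient → T; now {F:65, X:64, Z:45, J:30, H:22}
add P (severity 93) → {P:93, F:65, X:64, Z:45, J:30, H:22}
update F to severity 18 → {P:93, X:64, Z:45, J:30, H:22, F:18}
treat next patient → P; now {X:64, Z:45, J:30, H:22, F:18}
treat next patient → X; now {Z:45, J:30, H:22, F:18}
update H to severity 38 → {Z:45, H:38, J:30, F:18}
update H to severity 43 → {Z:45, H:43, J:30, F:18}
treat next patient → Z; now {H:43, J:30, F:18}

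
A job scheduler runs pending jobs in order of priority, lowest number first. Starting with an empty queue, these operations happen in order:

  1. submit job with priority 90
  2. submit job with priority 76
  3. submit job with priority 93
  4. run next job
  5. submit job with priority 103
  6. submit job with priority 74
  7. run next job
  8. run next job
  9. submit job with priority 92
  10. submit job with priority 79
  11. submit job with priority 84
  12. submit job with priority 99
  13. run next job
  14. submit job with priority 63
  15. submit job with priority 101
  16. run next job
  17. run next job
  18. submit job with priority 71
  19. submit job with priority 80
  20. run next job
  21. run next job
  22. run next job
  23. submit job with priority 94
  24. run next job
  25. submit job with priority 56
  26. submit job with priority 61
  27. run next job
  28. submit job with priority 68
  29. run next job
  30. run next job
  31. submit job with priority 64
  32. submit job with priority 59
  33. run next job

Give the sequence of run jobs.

insert 90 → {90}
insert 76 → {76, 90}
insert 93 → {76, 90, 93}
run next job → 76; now {90, 93}
insert 103 → {90, 93, 103}
insert 74 → {74, 90, 93, 103}
run next job → 74; now {90, 93, 103}
run next job → 90; now {93, 103}
insert 92 → {92, 93, 103}
insert 79 → {79, 92, 93, 103}
insert 84 → {79, 84, 92, 93, 103}
insert 99 → {79, 84, 92, 93, 99, 103}
run next job → 79; now {84, 92, 93, 99, 103}
insert 63 → {63, 84, 92, 93, 99, 103}
insert 101 → {63, 84, 92, 93, 99, 101, 103}
run next job → 63; now {84, 92, 93, 99, 101, 103}
run next job → 84; now {92, 93, 99, 101, 103}
insert 71 → {71, 92, 93, 99, 101, 103}
insert 80 → {71, 80, 92, 93, 99, 101, 103}
run next job → 71; now {80, 92, 93, 99, 101, 103}
run next job → 80; now {92, 93, 99, 101, 103}
run next job → 92; now {93, 99, 101, 103}
insert 94 → {93, 94, 99, 101, 103}
run next job → 93; now {94, 99, 101, 103}
insert 56 → {56, 94, 99, 101, 103}
insert 61 → {56, 61, 94, 99, 101, 103}
run next job → 56; now {61, 94, 99, 101, 103}
insert 68 → {61, 68, 94, 99, 101, 103}
run next job → 61; now {68, 94, 99, 101, 103}
run next job → 68; now {94, 99, 101, 103}
insert 64 → {64, 94, 99, 101, 103}
insert 59 → {59, 64, 94, 99, 101, 103}
run next job → 59; now {64, 94, 99, 101, 103}

[76, 74, 90, 79, 63, 84, 71, 80, 92, 93, 56, 61, 68, 59]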